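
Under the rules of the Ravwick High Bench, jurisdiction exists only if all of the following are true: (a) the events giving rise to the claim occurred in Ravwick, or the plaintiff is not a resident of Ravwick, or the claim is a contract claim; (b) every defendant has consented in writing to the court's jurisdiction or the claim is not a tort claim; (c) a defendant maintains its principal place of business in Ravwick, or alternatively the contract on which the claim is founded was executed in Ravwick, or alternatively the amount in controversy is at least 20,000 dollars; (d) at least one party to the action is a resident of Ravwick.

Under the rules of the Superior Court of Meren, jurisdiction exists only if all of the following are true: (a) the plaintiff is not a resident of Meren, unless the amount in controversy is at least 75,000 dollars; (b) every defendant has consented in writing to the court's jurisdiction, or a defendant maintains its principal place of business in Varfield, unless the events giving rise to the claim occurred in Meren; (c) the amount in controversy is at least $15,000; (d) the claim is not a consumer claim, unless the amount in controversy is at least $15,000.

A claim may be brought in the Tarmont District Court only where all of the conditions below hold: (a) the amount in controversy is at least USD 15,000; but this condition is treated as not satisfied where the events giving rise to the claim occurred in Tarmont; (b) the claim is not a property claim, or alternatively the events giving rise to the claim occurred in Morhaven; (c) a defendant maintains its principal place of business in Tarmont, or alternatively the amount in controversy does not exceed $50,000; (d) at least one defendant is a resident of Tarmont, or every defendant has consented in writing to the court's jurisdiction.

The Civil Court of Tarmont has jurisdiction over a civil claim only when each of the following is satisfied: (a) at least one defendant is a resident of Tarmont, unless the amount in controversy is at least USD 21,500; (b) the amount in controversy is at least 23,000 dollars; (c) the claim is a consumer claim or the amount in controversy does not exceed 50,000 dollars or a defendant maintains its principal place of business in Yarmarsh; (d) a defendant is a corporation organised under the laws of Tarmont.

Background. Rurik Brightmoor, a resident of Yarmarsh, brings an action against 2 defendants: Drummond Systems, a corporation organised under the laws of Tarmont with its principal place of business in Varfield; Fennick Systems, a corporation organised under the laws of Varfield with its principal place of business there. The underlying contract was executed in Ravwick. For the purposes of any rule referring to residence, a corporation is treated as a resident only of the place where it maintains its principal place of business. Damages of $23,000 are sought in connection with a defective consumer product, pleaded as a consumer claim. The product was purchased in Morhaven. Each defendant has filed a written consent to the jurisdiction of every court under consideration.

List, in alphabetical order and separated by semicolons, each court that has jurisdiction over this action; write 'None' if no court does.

the Civil Court of Tarmont; the Superior Court of Meren; the Tarmont District Court

The Ravwick High Bench:
  (a) The plaintiff resides in Yarmarsh, which is not Ravwick — that alternative is enough. Met.
  (b) Every defendant has filed written consent, so one alternative holds. Condition met.
  (c) The contract was executed in Ravwick, so this disjunct is met. Satisfied.
  (d) No party resides in Ravwick. Not satisfied.
  → The court lacks jurisdiction.
The Superior Court of Meren:
  (a) The plaintiff resides in Yarmarsh, which is not Meren. Satisfied.
  (b) Every defendant has filed written consent, so one alternative holds. Met.
  (c) The amount in controversy is USD 23,000, which meets the 15,000 dollars floor. Satisfied.
  (d) The claim is a consumer claim. However, the amount in controversy is USD 23,000, which meets the $15,000 floor, so the 'unless' proviso supplies this condition. Condition met.
  → Jurisdiction lies.
The Tarmont District Court:
  (a) The amount in controversy is 23,000 dollars, which meets the 15,000 dollars floor. And the carve-out is inapplicable — the operative events occurred in Morhaven, not Tarmont. Met.
  (b) The claim is a consumer claim, not a property claim, so this disjunct is met. Condition met.
  (c) The amount in controversy is 23,000 dollars, within the USD 50,000 ceiling, so this disjunct is met. Met.
  (d) Every defendant has filed written consent — that alternative is enough. Condition met.
  → All conditions met; jurisdiction exists.
The Civil Court of Tarmont:
  (a) No defendant resides in Tarmont (they reside in Varfield, Varfield). But the amount in controversy is $23,000, which meets the 21,500 dollars floor, and the 'unless' clause therefore excuses the requirement. Satisfied.
  (b) The amount in controversy is USD 23,000, which meets the 23,000 dollars floor. Condition met.
  (c) The claim is a consumer claim, which satisfies one of the alternatives. Satisfied.
  (d) Drummond Systems is organised under the laws of Tarmont. Satisfied.
  → Jurisdiction lies.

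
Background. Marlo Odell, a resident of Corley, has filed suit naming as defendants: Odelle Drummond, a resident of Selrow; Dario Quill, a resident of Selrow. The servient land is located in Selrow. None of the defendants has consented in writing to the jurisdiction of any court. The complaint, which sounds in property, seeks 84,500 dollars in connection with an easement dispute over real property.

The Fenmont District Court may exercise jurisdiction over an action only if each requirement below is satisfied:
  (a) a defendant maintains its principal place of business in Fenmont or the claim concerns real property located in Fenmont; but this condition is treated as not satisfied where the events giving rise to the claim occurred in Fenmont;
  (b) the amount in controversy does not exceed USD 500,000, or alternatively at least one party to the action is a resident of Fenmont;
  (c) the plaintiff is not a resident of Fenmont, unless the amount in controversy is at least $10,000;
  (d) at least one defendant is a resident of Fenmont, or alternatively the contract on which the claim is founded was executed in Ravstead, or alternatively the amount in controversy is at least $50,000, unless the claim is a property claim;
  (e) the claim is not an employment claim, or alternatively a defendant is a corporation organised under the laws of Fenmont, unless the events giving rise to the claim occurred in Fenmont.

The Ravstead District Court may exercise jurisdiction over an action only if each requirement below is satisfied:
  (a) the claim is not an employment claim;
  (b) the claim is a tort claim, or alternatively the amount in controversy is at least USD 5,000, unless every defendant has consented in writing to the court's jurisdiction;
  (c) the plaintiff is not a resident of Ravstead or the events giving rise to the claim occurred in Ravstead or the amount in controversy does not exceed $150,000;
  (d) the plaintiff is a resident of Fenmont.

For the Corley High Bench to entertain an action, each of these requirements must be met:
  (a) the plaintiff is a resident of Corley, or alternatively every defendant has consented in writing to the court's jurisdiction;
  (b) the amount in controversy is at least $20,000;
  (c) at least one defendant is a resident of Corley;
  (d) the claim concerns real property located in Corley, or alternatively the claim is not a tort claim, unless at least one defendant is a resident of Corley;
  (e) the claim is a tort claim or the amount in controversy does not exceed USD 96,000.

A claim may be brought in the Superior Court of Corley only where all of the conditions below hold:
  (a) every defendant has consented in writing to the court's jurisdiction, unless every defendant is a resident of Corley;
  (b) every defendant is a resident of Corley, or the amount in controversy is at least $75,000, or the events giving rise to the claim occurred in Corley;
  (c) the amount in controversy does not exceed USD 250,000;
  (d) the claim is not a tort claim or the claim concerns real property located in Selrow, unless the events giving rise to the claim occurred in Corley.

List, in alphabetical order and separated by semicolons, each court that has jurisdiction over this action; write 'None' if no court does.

The Fenmont District Court:
  (a) No defendant is a corporation; the property lies in Selrow, not Fenmont — no alternative holds. Not satisfied.
  (b) The amount in controversy is USD 84,500, within the USD 500,000 ceiling, so one alternative holds. Met.
  (c) The plaintiff resides in Corley, which is not Fenmont. Met.
  (d) The amount in controversy is USD 84,500, which meets the 50,000 dollars floor, so one alternative holds. Satisfied.
  (e) The claim is a property claim, not an employment claim — that alternative is enough. Satisfied.
  → Not every requirement is met — no jurisdiction.
The Ravstead District Court:
  (a) The claim is a property claim, not an employment claim. Satisfied.
  (b) The amount in controversy is $84,500, which meets the USD 5,000 floor, so this disjunct is met. Condition met.
  (c) The plaintiff resides in Corley, which is not Ravstead, which satisfies one of the alternatives. Satisfied.
  (d) The plaintiff resides in Corley, not Fenmont. Fails.
  → Not every requirement is met — no jurisdiction.
The Corley High Bench:
  (a) The plaintiff resides in Corley, which satisfies one of the alternatives. Condition met.
  (b) The amount in controversy is $84,500, which meets the $20,000 floor. Condition met.
  (c) No defendant resides in Corley (they reside in Selrow, Selrow). Condition not met.
  (d) The claim is a property claim, not a tort claim, which satisfies one of the alternatives. Satisfied.
  (e) The amount in controversy is USD 84,500, within the USD 96,000 ceiling, so this disjunct is met. Satisfied.
  → No jurisdiction.
The Superior Court of Corley:
  (a) No such written consent has been filed. Nor does the 'unless' clause help: the defendants reside as follows — Odelle Drummond in Selrow, Dario Quill in Selrow — not all in Corley. Condition not met.
  (b) The amount in controversy is $84,500, which meets the $75,000 floor, which satisfies one of the alternatives. Condition met.
  (c) The amount in controversy is $84,500, within the $250,000 ceiling. Condition met.
  (d) The claim is a property claim, not a tort claim — that alternative is enough. Satisfied.
  → No jurisdiction.

None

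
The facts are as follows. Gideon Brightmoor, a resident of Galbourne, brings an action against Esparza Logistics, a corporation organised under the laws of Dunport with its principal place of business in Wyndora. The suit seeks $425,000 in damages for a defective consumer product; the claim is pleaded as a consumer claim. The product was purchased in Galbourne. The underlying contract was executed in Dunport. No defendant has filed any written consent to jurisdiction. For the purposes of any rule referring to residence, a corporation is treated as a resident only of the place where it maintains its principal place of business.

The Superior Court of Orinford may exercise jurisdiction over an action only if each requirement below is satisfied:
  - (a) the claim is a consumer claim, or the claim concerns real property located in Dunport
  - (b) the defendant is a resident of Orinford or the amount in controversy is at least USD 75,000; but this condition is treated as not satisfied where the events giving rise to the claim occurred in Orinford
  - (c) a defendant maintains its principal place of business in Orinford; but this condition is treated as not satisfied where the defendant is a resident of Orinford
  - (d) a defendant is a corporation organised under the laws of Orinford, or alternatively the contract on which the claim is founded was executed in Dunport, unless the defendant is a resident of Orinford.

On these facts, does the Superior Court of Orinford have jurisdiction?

No

The Superior Court of Orinford:
  (a) The claim is a consumer claim — that alternative is enough. Met.
  (b) The amount in controversy is 425,000 dollars, which meets the USD 75,000 floor — that alternative is enough. The carve-out does not apply: the operative events occurred in Galbourne, not Orinford. Satisfied.
  (c) The corporate defendant(s) have their principal place of business in Wyndora, not Orinford. Not satisfied.
  (d) The contract was executed in Dunport, so one alternative holds. Condition met.
  → The court lacks jurisdiction.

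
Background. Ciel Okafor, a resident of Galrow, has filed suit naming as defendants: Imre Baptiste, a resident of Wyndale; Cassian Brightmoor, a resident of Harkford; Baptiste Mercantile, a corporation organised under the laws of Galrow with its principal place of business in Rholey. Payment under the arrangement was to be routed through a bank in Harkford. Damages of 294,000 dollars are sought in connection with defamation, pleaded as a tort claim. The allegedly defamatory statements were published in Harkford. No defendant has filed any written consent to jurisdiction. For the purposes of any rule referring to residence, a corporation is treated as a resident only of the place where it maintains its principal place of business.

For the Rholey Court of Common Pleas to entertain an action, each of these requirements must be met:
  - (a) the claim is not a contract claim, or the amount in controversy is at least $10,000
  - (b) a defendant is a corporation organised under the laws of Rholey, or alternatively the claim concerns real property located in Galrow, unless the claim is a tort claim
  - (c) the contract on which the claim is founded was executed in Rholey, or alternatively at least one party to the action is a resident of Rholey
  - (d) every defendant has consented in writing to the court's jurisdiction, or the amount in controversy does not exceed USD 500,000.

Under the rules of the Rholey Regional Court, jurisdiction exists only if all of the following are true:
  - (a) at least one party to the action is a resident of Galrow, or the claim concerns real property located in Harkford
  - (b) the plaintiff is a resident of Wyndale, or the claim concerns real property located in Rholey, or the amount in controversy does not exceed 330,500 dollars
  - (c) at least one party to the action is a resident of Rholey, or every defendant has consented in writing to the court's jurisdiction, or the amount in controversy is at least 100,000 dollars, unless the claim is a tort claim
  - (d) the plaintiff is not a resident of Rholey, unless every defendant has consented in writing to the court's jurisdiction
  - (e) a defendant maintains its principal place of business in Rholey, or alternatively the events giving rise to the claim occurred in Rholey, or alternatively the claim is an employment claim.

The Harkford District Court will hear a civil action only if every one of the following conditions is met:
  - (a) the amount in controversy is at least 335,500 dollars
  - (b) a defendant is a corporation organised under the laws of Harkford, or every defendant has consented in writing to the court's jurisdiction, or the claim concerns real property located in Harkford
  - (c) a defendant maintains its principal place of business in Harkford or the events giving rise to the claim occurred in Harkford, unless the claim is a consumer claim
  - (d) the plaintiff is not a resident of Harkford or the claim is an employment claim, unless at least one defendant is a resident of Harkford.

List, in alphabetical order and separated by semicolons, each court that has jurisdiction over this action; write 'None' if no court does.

The Rholey Court of Common Pleas:
  (a) The claim is a tort claim, not a contract claim — that alternative is enough. Met.
  (b) The corporate defendant(s) are organised in Galrow, not Rholey; the claim does not concern real property — every alternative fails. But the claim is a tort claim, and the 'unless' clause therefore excuses the requirement. Condition met.
  (c) Baptiste Mercantile resides in Rholey, so this disjunct is met. Satisfied.
  (d) The amount in controversy is USD 294,000, within the $500,000 ceiling, so one alternative holds. Condition met.
  → The court has jurisdiction.
The Rholey Regional Court:
  (a) Ciel Okafor resides in Galrow, so one alternative holds. Satisfied.
  (b) The amount in controversy is $294,000, within the USD 330,500 ceiling — that alternative is enough. Condition met.
  (c) Baptiste Mercantile resides in Rholey, so this disjunct is met. Met.
  (d) The plaintiff resides in Galrow, which is not Rholey. Condition met.
  (e) Baptiste Mercantile has its principal place of business in Rholey — that alternative is enough. Condition met.
  → Jurisdiction lies.
The Harkford District Court:
  (a) The amount in controversy is USD 294,000, below the $335,500 floor. Not satisfied.
  (b) The corporate defendant(s) are organised in Galrow, not Harkford; no such written consent has been filed; the claim does not concern real property — none of the alternatives is met. Condition not met.
  (c) The operative events occurred in Harkford, so this disjunct is met. Met.
  (d) The plaintiff resides in Galrow, which is not Harkford, which satisfies one of the alternatives. Met.
  → The court lacks jurisdiction.

the Rholey Court of Common Pleas; the Rholey Regional Court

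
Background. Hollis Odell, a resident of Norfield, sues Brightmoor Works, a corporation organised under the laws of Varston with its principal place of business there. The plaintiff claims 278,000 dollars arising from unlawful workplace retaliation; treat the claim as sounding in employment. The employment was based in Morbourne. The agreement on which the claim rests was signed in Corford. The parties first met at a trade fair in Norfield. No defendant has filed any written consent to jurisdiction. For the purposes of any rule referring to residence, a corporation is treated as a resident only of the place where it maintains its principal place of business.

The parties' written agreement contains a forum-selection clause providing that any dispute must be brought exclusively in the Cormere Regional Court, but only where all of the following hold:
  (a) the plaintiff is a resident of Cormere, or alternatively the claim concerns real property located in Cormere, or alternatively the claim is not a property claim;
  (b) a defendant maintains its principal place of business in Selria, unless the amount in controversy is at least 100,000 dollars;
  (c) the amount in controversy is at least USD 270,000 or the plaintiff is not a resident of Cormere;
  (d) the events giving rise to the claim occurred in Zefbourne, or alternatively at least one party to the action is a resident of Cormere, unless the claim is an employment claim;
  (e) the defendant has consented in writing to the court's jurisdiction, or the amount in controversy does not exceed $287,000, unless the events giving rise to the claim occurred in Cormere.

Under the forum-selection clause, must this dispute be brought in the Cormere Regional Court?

The Cormere Regional Court:
  (a) The claim is an employment claim, not a property claim — that alternative is enough. Condition met.
  (b) The corporate defendant(s) have their principal place of business in Varston, not Selria. However, the amount in controversy is USD 278,000, which meets the USD 100,000 floor, so the 'unless' proviso supplies this condition. Condition met.
  (c) The amount in controversy is USD 278,000, which meets the $270,000 floor — that alternative is enough. Condition met.
  (d) The operative events occurred in Morbourne, not Zefbourne; no party resides in Cormere — every alternative fails. The proviso rescues it, though: the claim is an employment claim. Met.
  (e) The amount in controversy is USD 278,000, within the 287,000 dollars ceiling — that alternative is enough. Met.
  → Forum clause is triggered.

Yes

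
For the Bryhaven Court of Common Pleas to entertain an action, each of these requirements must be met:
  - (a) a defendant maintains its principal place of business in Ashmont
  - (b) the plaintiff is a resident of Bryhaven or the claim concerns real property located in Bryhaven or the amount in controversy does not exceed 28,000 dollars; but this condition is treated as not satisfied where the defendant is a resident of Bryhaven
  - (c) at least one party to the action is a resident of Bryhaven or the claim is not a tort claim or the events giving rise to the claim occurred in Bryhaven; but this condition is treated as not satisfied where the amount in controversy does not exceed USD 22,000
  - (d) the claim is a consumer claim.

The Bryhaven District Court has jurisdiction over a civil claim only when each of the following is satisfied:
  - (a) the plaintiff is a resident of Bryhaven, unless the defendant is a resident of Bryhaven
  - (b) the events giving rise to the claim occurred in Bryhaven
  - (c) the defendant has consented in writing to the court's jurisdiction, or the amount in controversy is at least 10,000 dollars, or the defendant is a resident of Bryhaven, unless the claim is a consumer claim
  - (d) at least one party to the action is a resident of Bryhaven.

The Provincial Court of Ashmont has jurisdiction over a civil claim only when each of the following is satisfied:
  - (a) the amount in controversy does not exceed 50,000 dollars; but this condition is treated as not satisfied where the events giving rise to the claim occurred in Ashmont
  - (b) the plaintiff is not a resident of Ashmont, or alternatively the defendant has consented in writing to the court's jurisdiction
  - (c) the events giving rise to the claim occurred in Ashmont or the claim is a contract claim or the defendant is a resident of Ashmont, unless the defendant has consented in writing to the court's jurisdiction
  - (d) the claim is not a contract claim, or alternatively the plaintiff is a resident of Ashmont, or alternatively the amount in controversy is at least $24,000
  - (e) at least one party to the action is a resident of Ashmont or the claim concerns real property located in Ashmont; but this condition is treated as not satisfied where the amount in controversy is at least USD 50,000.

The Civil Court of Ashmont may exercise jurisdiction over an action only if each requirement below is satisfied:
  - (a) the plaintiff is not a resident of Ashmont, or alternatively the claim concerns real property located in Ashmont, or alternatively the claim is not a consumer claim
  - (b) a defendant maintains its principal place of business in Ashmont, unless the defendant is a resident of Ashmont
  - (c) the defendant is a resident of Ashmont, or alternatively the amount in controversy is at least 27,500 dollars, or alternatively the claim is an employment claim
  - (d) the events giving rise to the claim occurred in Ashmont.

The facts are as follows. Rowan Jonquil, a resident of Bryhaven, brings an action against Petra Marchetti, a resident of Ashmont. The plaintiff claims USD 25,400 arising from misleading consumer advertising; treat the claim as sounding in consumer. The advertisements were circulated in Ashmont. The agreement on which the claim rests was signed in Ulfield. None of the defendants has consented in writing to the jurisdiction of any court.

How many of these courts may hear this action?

The Bryhaven Court of Common Pleas:
  (a) No defendant is a corporation. Condition not met.
  (b) The plaintiff resides in Bryhaven — that alternative is enough. And the carve-out is inapplicable — the defendant resides in Ashmont, not Bryhaven. Met.
  (c) Rowan Jonquil resides in Bryhaven, so one alternative holds. The carve-out does not apply: the amount in controversy is USD 25,400, above the 22,000 dollars ceiling. Condition met.
  (d) The claim is a consumer claim. Satisfied.
  → No jurisdiction.
The Bryhaven District Court:
  (a) The plaintiff resides in Bryhaven. Satisfied.
  (b) The operative events occurred in Ashmont, not Bryhaven. Condition not met.
  (c) The amount in controversy is USD 25,400, which meets the $10,000 floor — that alternative is enough. Met.
  (d) Rowan Jonquil resides in Bryhaven. Condition met.
  → No jurisdiction.
The Provincial Court of Ashmont:
  (a) The amount in controversy is $25,400, within the $50,000 ceiling. However, the operative events occurred in Ashmont, which falls within the stated exception and so defeats the condition. Fails.
  (b) The plaintiff resides in Bryhaven, which is not Ashmont, so one alternative holds. Satisfied.
  (c) The operative events occurred in Ashmont, which satisfies one of the alternatives. Condition met.
  (d) The claim is a consumer claim, not a contract claim — that alternative is enough. Satisfied.
  (e) Petra Marchetti resides in Ashmont — that alternative is enough. And the carve-out is inapplicable — the amount in controversy is USD 25,400, below the 50,000 dollars floor. Met.
  → At least one condition fails; no jurisdiction.
The Civil Court of Ashmont:
  (a) The plaintiff resides in Bryhaven, which is not Ashmont, so one alternative holds. Satisfied.
  (b) No defendant is a corporation. The proviso rescues it, though: the defendant resides in Ashmont. Condition met.
  (c) The defendant resides in Ashmont, so one alternative holds. Condition met.
  (d) The operative events occurred in Ashmont. Met.
  → The court has jurisdiction.
Courts with jurisdiction: the Civil Court of Ashmont — 1 in total.

1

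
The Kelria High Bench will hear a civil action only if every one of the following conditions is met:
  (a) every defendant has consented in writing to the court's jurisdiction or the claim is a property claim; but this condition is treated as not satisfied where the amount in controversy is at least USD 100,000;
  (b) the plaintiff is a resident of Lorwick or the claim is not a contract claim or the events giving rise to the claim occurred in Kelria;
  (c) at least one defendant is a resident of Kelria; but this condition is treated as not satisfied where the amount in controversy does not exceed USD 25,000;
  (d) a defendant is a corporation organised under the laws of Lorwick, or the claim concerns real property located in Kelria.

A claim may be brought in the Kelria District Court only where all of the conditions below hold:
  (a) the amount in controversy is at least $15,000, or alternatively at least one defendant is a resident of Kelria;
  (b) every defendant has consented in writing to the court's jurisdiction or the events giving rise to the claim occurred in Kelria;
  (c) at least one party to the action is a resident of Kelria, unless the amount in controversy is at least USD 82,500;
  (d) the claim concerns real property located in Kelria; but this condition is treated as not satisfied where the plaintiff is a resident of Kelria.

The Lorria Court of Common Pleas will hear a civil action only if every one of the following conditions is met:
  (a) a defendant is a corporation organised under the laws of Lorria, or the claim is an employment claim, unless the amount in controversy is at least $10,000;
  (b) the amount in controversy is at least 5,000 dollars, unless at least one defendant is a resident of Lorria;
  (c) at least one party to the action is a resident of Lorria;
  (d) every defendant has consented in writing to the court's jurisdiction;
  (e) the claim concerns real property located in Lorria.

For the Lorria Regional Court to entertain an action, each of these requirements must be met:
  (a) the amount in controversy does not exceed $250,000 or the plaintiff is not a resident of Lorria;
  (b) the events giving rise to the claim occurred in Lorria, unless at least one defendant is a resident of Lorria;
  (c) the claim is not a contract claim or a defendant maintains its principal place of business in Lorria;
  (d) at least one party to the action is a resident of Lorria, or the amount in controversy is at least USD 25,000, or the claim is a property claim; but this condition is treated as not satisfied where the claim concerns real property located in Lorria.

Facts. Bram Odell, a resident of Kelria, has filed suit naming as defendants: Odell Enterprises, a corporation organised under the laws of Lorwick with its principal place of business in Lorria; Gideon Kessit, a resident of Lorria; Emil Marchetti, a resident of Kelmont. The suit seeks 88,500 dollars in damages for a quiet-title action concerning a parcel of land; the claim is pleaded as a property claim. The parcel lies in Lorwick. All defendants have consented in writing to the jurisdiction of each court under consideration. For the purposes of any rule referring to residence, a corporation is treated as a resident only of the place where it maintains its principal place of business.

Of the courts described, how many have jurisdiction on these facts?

The Kelria High Bench:
  (a) Every defendant has filed written consent — that alternative is enough. And the carve-out is inapplicable — the amount in controversy is 88,500 dollars, below the $100,000 floor. Satisfied.
  (b) The claim is a property claim, not a contract claim, so this disjunct is met. Met.
  (c) No defendant resides in Kelria (they reside in Lorria, Lorria, Kelmont). Condition not met.
  (d) Odell Enterprises is organised under the laws of Lorwick, so one alternative holds. Condition met.
  → No jurisdiction.
The Kelria District Court:
  (a) The amount in controversy is USD 88,500, which meets the 15,000 dollars floor — that alternative is enough. Met.
  (b) Every defendant has filed written consent, so one alternative holds. Satisfied.
  (c) Bram Odell resides in Kelria. Met.
  (d) The property lies in Lorwick, not Kelria. Fails.
  → Not every requirement is met — no jurisdiction.
The Lorria Court of Common Pleas:
  (a) The corporate defendant(s) are organised in Lorwick, not Lorria; the claim is a property claim, not an employment claim — no alternative holds. However, the amount in controversy is 88,500 dollars, which meets the 10,000 dollars floor, so the 'unless' proviso supplies this condition. Condition met.
  (b) The amount in controversy is USD 88,500, which meets the 5,000 dollars floor. Satisfied.
  (c) Odell Enterprises resides in Lorria. Met.
  (d) Every defendant has filed written consent. Condition met.
  (e) The property lies in Lorwick, not Lorria. Not satisfied.
  → The court lacks jurisdiction.
The Lorria Regional Court:
  (a) The amount in controversy is $88,500, within the $250,000 ceiling — that alternative is enough. Condition met.
  (b) The operative events occurred in Lorwick, not Lorria. But Odell Enterprises resides in Lorria, and the 'unless' clause therefore excuses the requirement. Condition met.
  (c) The claim is a property claim, not a contract claim — that alternative is enough. Satisfied.
  (d) Odell Enterprises resides in Lorria, so one alternative holds. And the carve-out is inapplicable — the property lies in Lorwick, not Lorria. Condition met.
  → Every requirement is satisfied — jurisdiction.
Courts with jurisdiction: the Lorria Regional Court — 1 in total.

1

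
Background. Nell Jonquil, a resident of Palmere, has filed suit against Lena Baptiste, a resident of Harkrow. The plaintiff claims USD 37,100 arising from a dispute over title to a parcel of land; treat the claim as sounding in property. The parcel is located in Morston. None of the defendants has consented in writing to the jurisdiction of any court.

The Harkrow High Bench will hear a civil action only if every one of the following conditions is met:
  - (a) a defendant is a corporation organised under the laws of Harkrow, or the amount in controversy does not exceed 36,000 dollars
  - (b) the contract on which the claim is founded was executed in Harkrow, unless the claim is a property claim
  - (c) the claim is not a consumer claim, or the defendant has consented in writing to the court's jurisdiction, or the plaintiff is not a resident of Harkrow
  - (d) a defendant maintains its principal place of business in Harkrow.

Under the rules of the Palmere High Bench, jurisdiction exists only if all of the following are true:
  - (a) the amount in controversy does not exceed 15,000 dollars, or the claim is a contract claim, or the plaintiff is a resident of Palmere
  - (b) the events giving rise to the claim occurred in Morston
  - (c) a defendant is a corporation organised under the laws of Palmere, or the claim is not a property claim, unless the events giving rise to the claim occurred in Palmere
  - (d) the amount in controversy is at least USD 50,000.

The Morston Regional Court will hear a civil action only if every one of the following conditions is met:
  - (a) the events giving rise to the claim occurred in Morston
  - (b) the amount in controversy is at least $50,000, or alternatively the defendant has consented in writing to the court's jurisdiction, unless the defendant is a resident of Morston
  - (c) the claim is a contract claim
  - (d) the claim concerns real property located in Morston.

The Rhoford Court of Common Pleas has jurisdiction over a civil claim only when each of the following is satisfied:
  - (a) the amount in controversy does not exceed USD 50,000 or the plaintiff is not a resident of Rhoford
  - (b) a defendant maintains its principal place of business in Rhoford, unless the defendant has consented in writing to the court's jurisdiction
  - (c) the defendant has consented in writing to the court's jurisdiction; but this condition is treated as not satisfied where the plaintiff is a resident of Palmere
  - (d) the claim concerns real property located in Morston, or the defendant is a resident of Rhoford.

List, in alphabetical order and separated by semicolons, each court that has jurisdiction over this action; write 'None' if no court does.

None

The Harkrow High Bench:
  (a) No defendant is a corporation; the amount in controversy is 37,100 dollars, above the USD 36,000 ceiling — every alternative fails. Not satisfied.
  (b) No contract (and hence no place of execution) is alleged. But the claim is a property claim, and the 'unless' clause therefore excuses the requirement. Satisfied.
  (c) The claim is a property claim, not a consumer claim — that alternative is enough. Satisfied.
  (d) No defendant is a corporation. Not met.
  → At least one condition fails; no jurisdiction.
The Palmere High Bench:
  (a) The plaintiff resides in Palmere, which satisfies one of the alternatives. Met.
  (b) The operative events occurred in Morston. Met.
  (c) No defendant is a corporation; the claim is a property claim — no alternative holds. Nor does the 'unless' clause help: the operative events occurred in Morston, not Palmere. Condition not met.
  (d) The amount in controversy is 37,100 dollars, below the $50,000 floor. Condition not met.
  → The court lacks jurisdiction.
The Morston Regional Court:
  (a) The operative events occurred in Morston. Condition met.
  (b) The amount in controversy is $37,100, below the 50,000 dollars floor; no such written consent has been filed — every alternative fails. Nor does the 'unless' clause help: the defendant resides in Harkrow, not Morston. Not satisfied.
  (c) The claim is a property claim, not a contract claim. Fails.
  (d) The property lies in Morston. Satisfied.
  → The court lacks jurisdiction.
The Rhoford Court of Common Pleas:
  (a) The amount in controversy is 37,100 dollars, within the USD 50,000 ceiling — that alternative is enough. Satisfied.
  (b) No defendant is a corporation. Nor does the 'unless' clause help: no such written consent has been filed. Fails.
  (c) No such written consent has been filed. Not satisfied.
  (d) The property lies in Morston, so this disjunct is met. Condition met.
  → No jurisdiction.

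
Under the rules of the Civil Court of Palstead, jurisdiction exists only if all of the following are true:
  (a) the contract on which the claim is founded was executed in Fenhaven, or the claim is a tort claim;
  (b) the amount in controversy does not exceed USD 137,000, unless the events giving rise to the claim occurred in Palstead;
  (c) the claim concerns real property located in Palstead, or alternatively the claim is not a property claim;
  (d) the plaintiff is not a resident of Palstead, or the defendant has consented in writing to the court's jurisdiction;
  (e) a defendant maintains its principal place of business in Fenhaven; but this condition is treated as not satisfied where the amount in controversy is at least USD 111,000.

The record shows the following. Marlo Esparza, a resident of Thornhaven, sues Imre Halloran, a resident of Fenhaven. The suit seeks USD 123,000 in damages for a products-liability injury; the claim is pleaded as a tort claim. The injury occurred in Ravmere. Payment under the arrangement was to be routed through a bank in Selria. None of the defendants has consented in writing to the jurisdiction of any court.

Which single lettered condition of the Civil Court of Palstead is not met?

The Civil Court of Palstead:
  (a) The claim is a tort claim, so this disjunct is met. Condition met.
  (b) The amount in controversy is USD 123,000, within the USD 137,000 ceiling. Condition met.
  (c) The claim is a tort claim, not a property claim, which satisfies one of the alternatives. Met.
  (d) The plaintiff resides in Thornhaven, which is not Palstead, so one alternative holds. Met.
  (e) No defendant is a corporation. Not met.
Only condition (e) fails.

(e)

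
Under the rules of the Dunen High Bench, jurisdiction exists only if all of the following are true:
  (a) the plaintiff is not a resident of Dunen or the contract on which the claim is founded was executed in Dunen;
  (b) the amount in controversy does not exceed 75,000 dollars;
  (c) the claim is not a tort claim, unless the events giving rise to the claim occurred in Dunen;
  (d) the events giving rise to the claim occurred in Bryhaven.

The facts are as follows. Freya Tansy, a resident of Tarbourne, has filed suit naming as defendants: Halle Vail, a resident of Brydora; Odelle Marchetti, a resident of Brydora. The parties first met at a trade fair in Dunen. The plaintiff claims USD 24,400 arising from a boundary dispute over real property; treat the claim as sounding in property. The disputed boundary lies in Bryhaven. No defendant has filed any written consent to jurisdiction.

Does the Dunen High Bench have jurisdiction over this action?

Yes

The Dunen High Bench:
  (a) The plaintiff resides in Tarbourne, which is not Dunen, which satisfies one of the alternatives. Met.
  (b) The amount in controversy is USD 24,400, within the 75,000 dollars ceiling. Satisfied.
  (c) The claim is a property claim, not a tort claim. Condition met.
  (d) The operative events occurred in Bryhaven. Met.
  → Every requirement is satisfied — jurisdiction.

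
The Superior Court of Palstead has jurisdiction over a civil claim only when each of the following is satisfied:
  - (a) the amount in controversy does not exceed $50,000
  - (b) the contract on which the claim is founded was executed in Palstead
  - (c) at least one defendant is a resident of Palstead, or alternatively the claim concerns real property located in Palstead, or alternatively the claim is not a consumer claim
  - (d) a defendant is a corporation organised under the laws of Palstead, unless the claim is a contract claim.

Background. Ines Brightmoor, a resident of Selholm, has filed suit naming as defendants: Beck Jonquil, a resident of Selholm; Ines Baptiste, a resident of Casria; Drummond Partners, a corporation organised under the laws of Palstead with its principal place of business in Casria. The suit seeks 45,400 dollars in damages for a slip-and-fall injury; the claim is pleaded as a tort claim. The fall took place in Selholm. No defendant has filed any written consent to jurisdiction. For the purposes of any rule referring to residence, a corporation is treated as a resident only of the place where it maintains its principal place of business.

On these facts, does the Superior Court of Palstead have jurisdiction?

The Superior Court of Palstead:
  (a) The amount in controversy is USD 45,400, within the USD 50,000 ceiling. Condition met.
  (b) No contract (and hence no place of execution) is alleged. Fails.
  (c) The claim is a tort claim, not a consumer claim, which satisfies one of the alternatives. Satisfied.
  (d) Drummond Partners is organised under the laws of Palstead. Condition met.
  → At least one condition fails; no jurisdiction.

No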